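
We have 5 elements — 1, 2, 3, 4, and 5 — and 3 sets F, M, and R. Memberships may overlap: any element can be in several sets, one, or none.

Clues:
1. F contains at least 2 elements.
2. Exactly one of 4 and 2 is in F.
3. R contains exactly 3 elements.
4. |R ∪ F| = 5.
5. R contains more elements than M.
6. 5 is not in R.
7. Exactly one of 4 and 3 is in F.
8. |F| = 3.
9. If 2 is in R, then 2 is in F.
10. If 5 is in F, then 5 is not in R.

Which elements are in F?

From (6): 5 ∉ R.
Suppose 1 ∈ F: no assignment then satisfies all the clues, so 1 ∉ F.

F = {2, 3, 5}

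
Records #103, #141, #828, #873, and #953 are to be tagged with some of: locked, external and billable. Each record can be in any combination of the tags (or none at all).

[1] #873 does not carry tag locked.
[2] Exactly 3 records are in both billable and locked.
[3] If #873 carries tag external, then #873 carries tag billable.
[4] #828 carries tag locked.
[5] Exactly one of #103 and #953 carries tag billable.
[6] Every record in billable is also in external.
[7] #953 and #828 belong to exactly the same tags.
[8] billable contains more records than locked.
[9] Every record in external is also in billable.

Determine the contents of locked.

locked = {#141, #828, #953}

From (1): #873 ∉ locked.
From (4): #828 ∈ locked.
(7): #953 matches #828: #953 ∈ locked.
Suppose #103 ∈ locked: no assignment then satisfies all the clues, so #103 ∉ locked.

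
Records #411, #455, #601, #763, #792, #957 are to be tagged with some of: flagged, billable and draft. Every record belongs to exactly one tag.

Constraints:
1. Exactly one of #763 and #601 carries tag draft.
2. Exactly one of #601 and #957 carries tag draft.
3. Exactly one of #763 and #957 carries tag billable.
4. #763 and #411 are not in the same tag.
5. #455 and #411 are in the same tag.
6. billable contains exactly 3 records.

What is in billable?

billable = {#411, #455, #957}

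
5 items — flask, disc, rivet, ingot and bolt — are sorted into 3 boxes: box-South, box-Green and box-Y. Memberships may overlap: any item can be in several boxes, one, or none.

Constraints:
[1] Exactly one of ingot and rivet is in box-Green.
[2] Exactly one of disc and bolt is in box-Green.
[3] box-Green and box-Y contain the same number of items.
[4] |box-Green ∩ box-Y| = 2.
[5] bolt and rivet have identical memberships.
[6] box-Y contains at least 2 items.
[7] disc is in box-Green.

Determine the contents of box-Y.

box-Y = {disc, ingot}

From (7): disc ∈ box-Green.
(2) (exactly one): bolt ∉ box-Green.
(5): rivet matches bolt: rivet ∉ box-Green.
(1) (exactly one): ingot ∈ box-Green.
Suppose flask ∈ box-Y: no assignment then satisfies all the clues, so flask ∉ box-Y.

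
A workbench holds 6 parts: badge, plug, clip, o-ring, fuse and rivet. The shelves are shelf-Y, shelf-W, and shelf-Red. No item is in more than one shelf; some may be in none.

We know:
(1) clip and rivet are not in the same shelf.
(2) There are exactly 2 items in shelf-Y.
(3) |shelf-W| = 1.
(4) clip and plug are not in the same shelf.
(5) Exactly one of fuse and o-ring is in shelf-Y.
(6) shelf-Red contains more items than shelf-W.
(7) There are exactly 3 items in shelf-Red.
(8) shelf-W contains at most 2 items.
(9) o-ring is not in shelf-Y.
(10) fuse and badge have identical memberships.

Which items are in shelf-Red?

shelf-Red = {o-ring, plug, rivet}

From (9): o-ring ∉ shelf-Y.
(5) (exactly one): fuse ∈ shelf-Y.
(10): badge matches fuse: badge ∈ shelf-Y.
(2): shelf-Y already has 2, so the rest are out.
Suppose plug ∉ shelf-Red: no assignment then satisfies all the clues, so plug ∈ shelf-Red.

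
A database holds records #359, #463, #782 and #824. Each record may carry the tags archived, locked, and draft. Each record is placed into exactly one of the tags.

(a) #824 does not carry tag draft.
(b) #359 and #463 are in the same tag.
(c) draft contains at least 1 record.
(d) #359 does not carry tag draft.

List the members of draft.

From (a): #824 ∉ draft.
From (d): #359 ∉ draft.
(b): #463 matches #359: #463 ∉ draft.
(c): only 1 candidates remain for draft, so all are in.

draft = {#782}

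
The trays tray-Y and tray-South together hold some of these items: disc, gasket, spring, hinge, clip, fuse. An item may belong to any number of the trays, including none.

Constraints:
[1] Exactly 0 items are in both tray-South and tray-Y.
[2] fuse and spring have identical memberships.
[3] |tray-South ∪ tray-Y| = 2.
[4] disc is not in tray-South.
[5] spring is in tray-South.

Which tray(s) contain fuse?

fuse: tray-South

From (4): disc ∉ tray-South.
From (5): spring ∈ tray-South.
(2): fuse matches spring: fuse ∈ tray-South.
Suppose fuse ∈ tray-Y: no assignment then satisfies all the clues, so fuse ∉ tray-Y.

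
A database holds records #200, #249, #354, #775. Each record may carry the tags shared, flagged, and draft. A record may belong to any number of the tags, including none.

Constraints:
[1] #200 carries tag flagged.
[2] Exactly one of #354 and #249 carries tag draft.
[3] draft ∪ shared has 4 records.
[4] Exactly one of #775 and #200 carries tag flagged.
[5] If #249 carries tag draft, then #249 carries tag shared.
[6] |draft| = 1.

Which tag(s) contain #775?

#775: shared

From (1): #200 ∈ flagged.
(4) (exactly one): #775 ∉ flagged.
Suppose #775 ∉ shared: no assignment then satisfies all the clues, so #775 ∈ shared.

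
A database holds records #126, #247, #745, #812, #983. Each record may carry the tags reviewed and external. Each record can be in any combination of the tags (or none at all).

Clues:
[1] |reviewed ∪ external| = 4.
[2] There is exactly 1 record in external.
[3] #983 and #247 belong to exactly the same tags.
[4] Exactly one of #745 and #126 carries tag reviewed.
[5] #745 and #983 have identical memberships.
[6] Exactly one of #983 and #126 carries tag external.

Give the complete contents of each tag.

reviewed = {#247, #745, #983}; external = {#126}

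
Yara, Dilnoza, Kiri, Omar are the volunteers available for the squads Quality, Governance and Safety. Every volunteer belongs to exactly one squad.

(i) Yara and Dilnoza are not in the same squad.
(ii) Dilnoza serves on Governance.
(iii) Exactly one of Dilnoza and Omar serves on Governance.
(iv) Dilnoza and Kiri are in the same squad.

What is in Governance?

Governance = {Dilnoza, Kiri}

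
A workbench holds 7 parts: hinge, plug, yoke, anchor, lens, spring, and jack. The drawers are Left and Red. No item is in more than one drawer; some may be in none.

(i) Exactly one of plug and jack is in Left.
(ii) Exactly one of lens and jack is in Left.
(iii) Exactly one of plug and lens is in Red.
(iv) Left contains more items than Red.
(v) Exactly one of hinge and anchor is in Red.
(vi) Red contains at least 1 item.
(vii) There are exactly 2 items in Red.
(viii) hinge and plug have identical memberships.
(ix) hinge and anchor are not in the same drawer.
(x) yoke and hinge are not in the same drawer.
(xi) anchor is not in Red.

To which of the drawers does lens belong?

From (xi): anchor ∉ Red.
(v) (exactly one): hinge ∈ Red.
(viii): plug matches hinge: plug ∉ Left.
(viii): plug matches hinge: plug ∈ Red.
(x): yoke ∉ Red.
(i) (exactly one): jack ∈ Left.
(ii) (exactly one): lens ∉ Left.
(iii) (exactly one): lens ∉ Red.
(vii): Red already has 2, so the rest are out.

lens: none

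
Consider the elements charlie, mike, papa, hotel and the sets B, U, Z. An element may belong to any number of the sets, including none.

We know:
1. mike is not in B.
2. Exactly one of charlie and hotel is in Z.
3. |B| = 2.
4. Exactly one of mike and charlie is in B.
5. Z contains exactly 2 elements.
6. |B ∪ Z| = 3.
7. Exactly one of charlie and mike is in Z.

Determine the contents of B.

From (1): mike ∉ B.
(4) (exactly one): charlie ∈ B.
Suppose papa ∈ B: no assignment then satisfies all the clues, so papa ∉ B.

B = {charlie, hotel}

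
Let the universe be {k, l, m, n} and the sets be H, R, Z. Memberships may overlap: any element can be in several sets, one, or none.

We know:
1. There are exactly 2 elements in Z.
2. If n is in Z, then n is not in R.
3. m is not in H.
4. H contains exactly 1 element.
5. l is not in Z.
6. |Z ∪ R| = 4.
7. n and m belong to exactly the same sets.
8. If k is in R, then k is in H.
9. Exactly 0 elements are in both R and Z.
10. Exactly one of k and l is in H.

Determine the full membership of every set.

H = {k}; R = {k, l}; Z = {m, n}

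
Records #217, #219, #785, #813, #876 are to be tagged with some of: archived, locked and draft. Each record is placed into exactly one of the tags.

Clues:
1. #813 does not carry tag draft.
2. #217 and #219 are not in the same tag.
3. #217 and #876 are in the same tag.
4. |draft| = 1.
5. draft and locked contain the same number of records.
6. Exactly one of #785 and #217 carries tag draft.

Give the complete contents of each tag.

From (1): #813 ∉ draft.
Suppose #217 ∉ archived: no assignment then satisfies all the clues, so #217 ∈ archived.

archived = {#217, #813, #876}; locked = {#219}; draft = {#785}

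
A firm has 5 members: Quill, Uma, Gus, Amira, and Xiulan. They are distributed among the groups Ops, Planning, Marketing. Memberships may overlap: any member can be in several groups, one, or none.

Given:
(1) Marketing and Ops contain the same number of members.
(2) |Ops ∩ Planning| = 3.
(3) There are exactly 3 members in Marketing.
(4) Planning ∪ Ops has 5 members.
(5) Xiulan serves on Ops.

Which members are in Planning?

Planning = {Amira, Gus, Quill, Uma, Xiulan}

From (5): Xiulan ∈ Ops.
Suppose Quill ∉ Planning: no assignment then satisfies all the clues, so Quill ∈ Planning.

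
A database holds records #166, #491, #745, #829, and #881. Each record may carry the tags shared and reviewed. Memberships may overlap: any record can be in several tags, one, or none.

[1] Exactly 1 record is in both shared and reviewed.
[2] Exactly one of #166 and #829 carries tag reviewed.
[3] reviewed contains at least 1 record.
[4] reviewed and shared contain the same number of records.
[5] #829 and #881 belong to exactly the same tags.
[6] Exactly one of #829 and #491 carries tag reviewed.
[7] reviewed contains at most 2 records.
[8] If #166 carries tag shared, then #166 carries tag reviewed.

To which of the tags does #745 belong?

#745: shared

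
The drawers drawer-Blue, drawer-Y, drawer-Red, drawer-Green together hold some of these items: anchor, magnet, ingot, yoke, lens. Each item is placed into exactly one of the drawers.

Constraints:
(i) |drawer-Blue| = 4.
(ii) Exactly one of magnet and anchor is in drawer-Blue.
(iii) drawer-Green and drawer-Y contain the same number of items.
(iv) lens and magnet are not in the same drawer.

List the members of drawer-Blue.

drawer-Blue = {anchor, ingot, lens, yoke}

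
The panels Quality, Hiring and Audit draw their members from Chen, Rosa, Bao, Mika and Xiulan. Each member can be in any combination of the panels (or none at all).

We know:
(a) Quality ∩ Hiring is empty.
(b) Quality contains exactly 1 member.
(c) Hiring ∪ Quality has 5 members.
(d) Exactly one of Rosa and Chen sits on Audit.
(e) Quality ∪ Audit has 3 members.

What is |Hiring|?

4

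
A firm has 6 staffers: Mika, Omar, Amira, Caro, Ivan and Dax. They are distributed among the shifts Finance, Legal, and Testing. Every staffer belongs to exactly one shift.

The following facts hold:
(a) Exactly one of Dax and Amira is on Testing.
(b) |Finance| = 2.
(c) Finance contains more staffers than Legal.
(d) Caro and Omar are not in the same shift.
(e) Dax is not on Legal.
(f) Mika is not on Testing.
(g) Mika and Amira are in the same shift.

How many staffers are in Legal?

1

From (e): Dax ∉ Legal.
From (f): Mika ∉ Testing.
(g): Amira matches Mika: Amira ∉ Testing.
(a) (exactly one): Dax ∈ Testing.
Suppose Mika ∉ Finance: no assignment then satisfies all the clues, so Mika ∈ Finance.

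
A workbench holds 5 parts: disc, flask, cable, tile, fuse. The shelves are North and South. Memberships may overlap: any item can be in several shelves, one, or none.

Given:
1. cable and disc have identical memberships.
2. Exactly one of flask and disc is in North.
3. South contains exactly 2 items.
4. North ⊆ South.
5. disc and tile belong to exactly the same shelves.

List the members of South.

South = {flask, fuse}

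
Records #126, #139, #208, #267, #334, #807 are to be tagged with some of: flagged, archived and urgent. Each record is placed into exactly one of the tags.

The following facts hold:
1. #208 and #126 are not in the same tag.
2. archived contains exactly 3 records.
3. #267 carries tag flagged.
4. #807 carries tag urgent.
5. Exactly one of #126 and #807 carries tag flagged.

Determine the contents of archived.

archived = {#139, #208, #334}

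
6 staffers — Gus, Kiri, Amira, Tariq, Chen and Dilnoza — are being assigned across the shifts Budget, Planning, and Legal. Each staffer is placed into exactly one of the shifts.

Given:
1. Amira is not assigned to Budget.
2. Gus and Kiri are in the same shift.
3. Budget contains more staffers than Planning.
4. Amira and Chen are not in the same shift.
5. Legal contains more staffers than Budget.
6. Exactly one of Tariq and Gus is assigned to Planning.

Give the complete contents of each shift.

Budget = {Chen, Dilnoza}; Planning = {Tariq}; Legal = {Amira, Gus, Kiri}

From (1): Amira ∉ Budget.
Suppose Gus ∈ Budget: no assignment then satisfies all the clues, so Gus ∉ Budget.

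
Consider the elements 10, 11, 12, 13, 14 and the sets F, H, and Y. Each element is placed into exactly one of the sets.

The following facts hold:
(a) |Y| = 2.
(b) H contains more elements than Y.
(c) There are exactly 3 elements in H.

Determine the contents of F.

F = {}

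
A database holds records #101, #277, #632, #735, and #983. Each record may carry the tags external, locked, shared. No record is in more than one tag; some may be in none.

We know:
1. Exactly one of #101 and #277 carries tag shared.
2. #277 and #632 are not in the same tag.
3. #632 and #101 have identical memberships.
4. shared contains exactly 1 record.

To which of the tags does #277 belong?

#277: shared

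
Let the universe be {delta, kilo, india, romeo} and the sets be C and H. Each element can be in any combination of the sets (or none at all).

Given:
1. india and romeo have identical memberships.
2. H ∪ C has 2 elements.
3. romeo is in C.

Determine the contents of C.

From (3): romeo ∈ C.
(1): india matches romeo: india ∈ C.
Suppose delta ∈ C: no assignment then satisfies all the clues, so delta ∉ C.

C = {india, romeo}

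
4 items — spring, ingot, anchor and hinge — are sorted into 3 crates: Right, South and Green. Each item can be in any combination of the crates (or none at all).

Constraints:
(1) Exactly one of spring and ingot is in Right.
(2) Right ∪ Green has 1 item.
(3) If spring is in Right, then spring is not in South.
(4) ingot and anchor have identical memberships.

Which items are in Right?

Right = {spring}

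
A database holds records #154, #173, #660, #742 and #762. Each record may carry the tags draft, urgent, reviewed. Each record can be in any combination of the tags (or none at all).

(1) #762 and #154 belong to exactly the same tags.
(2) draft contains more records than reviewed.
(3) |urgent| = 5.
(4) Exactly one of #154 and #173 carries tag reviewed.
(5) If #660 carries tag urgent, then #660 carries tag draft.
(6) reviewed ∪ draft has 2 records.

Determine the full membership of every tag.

draft = {#173, #660}; urgent = {#154, #173, #660, #742, #762}; reviewed = {#173}

(3): only 5 candidates remain for urgent, so all are in.
(5): #660 ∈ draft.
Suppose #154 ∈ draft: no assignment then satisfies all the clues, so #154 ∉ draft.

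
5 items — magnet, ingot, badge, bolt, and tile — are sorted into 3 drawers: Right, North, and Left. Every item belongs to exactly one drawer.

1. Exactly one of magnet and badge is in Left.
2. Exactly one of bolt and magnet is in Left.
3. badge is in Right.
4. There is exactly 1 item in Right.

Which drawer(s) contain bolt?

From (3): badge ∈ Right.
(1) (exactly one): magnet ∈ Left.
(2) (exactly one): bolt ∉ Left.
(4): Right already has 1, so the rest are out.
Only one drawer left: bolt ∈ North.

bolt: North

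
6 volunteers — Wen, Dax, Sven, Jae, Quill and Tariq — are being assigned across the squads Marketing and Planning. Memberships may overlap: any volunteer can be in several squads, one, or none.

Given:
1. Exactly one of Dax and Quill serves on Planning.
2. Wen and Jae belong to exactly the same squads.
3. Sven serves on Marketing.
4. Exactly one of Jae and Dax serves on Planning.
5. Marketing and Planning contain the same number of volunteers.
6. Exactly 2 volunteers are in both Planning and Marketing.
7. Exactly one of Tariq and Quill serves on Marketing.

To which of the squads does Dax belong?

Dax: Marketing, Planning

From (3): Sven ∈ Marketing.
Suppose Dax ∉ Marketing: no assignment then satisfies all the clues, so Dax ∈ Marketing.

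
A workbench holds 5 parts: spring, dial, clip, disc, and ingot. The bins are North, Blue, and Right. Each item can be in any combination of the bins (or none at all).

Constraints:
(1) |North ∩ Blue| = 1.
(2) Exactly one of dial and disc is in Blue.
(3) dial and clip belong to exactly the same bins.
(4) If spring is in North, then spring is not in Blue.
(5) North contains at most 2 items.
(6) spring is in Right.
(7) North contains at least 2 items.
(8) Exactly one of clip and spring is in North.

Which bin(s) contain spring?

spring: North, Right

From (6): spring ∈ Right.
Suppose spring ∉ North: no assignment then satisfies all the clues, so spring ∈ North.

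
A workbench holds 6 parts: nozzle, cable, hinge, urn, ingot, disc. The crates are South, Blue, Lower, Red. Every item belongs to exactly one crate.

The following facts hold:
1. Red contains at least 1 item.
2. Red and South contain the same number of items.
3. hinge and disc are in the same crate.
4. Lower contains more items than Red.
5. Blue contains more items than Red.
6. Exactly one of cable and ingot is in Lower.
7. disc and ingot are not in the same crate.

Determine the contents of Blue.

Blue = {disc, hinge}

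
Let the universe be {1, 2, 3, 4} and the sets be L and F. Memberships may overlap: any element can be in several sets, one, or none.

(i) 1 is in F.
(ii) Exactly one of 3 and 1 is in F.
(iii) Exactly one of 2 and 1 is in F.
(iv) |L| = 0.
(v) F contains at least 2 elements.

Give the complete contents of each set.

L = {}; F = {1, 4}

From (i): 1 ∈ F.
(ii) (exactly one): 3 ∉ F.
(iii) (exactly one): 2 ∉ F.
(iv): L already has 0, so the rest are out.
(v): only 2 candidates remain for F, so all are in.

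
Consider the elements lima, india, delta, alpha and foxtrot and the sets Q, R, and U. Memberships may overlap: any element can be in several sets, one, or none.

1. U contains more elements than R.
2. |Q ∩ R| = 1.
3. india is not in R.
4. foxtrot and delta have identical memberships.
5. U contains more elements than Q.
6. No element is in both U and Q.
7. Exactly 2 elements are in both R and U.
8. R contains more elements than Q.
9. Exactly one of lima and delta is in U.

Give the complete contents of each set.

Q = {lima}; R = {delta, foxtrot, lima}; U = {alpha, delta, foxtrot, india}

From (3): india ∉ R.
Suppose lima ∉ Q: no assignment then satisfies all the clues, so lima ∈ Q.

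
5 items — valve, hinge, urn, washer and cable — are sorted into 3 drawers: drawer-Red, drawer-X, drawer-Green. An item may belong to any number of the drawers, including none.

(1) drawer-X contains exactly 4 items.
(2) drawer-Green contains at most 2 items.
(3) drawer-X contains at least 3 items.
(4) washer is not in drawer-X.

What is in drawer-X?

drawer-X = {cable, hinge, urn, valve}

From (4): washer ∉ drawer-X.
(1): only 4 candidates remain for drawer-X, so all are in.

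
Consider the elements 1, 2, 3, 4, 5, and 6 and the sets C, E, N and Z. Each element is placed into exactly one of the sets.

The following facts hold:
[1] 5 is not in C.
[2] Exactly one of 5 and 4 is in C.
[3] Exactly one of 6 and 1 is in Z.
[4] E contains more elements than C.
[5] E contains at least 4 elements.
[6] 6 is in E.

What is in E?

From (1): 5 ∉ C.
From (6): 6 ∈ E.
(2) (exactly one): 4 ∈ C.
(3) (exactly one): 1 ∈ Z.
(5): only 4 candidates remain for E, so all are in.

E = {2, 3, 5, 6}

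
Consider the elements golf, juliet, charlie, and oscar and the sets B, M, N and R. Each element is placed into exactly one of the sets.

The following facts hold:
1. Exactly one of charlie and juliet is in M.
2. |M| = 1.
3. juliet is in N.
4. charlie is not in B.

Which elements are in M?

From (3): juliet ∈ N.
From (4): charlie ∉ B.
(1) (exactly one): charlie ∈ M.
(2): M already has 1, so the rest are out.

M = {charlie}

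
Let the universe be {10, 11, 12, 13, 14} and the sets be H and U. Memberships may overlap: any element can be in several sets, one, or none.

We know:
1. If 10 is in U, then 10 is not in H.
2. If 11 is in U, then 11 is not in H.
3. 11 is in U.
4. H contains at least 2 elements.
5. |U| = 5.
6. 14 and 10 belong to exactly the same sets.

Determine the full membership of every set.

From (3): 11 ∈ U.
(2): 11 ∉ H.
(5): only 5 candidates remain for U, so all are in.
(1): 10 ∉ H.
(6): 14 matches 10: 14 ∉ H.
(4): only 2 candidates remain for H, so all are in.

H = {12, 13}; U = {10, 11, 12, 13, 14}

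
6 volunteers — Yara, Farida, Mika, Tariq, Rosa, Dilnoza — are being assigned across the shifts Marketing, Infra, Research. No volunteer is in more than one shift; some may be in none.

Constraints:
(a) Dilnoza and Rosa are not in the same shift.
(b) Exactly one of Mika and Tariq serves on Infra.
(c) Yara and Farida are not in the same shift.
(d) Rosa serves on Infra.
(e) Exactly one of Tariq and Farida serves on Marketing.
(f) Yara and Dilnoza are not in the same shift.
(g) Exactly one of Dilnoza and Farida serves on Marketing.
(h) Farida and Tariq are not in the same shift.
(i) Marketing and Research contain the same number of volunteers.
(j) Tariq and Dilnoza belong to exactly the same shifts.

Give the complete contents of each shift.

Marketing = {Farida}; Infra = {Mika, Rosa}; Research = {Yara}

From (d): Rosa ∈ Infra.
(a): Dilnoza ∉ Infra.
(j): Tariq matches Dilnoza: Tariq ∉ Infra.
(b) (exactly one): Mika ∈ Infra.
Suppose Yara ∈ Marketing: no assignment then satisfies all the clues, so Yara ∉ Marketing.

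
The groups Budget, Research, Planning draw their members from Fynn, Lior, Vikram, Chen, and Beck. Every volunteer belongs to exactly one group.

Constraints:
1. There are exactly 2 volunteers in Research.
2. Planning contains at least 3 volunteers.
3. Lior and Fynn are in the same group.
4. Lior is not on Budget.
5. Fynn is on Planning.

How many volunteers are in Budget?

0

From (4): Lior ∉ Budget.
From (5): Fynn ∈ Planning.
(3): Lior matches Fynn: Lior ∉ Research.
(3): Lior matches Fynn: Lior ∈ Planning.
Suppose Vikram ∈ Budget: no assignment then satisfies all the clues, so Vikram ∉ Budget.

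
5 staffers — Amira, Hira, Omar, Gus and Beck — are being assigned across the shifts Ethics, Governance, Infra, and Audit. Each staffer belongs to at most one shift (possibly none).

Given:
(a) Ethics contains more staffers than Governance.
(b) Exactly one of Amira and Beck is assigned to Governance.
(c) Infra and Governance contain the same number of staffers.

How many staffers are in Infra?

1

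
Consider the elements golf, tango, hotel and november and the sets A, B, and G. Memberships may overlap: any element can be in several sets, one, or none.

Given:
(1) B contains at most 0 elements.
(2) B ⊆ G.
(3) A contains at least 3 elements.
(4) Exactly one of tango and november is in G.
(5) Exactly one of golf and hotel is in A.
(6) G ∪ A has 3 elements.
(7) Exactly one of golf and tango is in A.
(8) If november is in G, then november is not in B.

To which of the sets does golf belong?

golf: none

(1): B already has 0, so the rest are out.
Suppose golf ∈ A: no assignment then satisfies all the clues, so golf ∉ A.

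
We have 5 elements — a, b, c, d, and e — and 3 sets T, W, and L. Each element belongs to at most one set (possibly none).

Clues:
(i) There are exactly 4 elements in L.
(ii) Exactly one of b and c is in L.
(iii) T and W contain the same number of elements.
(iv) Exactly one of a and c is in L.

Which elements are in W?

W = {}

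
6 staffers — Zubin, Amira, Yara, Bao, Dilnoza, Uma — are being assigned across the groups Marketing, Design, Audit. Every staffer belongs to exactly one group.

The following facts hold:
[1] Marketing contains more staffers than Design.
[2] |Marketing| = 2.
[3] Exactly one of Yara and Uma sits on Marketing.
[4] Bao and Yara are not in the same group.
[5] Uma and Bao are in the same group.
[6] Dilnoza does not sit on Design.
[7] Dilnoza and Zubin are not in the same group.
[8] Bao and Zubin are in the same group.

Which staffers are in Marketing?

Marketing = {Dilnoza, Yara}

From (6): Dilnoza ∉ Design.
Suppose Zubin ∈ Marketing: no assignment then satisfies all the clues, so Zubin ∉ Marketing.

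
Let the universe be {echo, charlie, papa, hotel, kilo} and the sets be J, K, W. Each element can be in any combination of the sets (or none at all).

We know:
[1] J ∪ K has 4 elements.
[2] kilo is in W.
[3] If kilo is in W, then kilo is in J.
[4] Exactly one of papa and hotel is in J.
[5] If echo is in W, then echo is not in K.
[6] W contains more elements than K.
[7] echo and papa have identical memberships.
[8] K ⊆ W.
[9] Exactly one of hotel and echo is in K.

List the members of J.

J = {echo, kilo, papa}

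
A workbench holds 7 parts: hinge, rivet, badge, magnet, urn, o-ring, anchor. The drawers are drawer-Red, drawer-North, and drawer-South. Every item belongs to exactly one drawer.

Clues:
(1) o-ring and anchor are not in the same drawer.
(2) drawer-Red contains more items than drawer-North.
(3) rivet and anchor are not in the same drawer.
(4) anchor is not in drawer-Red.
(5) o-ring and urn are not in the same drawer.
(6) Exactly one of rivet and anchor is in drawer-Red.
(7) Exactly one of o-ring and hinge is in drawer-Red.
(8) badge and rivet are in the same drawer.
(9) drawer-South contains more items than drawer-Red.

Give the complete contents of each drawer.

drawer-Red = {badge, o-ring, rivet}; drawer-North = {}; drawer-South = {anchor, hinge, magnet, urn}

From (4): anchor ∉ drawer-Red.
(6) (exactly one): rivet ∈ drawer-Red.
(8): badge matches rivet: badge ∈ drawer-Red.
Suppose hinge ∈ drawer-Red: no assignment then satisfies all the clues, so hinge ∉ drawer-Red.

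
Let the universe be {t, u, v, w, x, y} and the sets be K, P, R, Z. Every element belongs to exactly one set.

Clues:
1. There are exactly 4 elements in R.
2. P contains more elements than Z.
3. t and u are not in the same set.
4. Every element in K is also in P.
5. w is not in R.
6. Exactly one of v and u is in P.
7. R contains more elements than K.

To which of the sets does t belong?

t: R

From (5): w ∉ R.
Suppose t ∈ K: no assignment then satisfies all the clues, so t ∉ K.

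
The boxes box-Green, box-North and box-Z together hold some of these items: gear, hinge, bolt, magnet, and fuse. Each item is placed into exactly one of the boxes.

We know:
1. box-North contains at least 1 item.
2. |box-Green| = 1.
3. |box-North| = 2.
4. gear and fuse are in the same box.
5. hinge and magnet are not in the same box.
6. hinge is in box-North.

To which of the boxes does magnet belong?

magnet: box-Green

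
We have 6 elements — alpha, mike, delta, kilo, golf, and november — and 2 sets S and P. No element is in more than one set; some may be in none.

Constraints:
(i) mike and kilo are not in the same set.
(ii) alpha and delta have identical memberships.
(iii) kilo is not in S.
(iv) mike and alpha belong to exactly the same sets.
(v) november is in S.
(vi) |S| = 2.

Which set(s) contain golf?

From (iii): kilo ∉ S.
From (v): november ∈ S.
Suppose golf ∉ S: no assignment then satisfies all the clues, so golf ∈ S.

golf: S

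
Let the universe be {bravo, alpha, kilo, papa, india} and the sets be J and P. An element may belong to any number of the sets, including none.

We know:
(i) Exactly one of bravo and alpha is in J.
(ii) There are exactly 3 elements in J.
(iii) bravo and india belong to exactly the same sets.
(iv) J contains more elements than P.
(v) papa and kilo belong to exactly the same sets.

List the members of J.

J = {alpha, kilo, papa}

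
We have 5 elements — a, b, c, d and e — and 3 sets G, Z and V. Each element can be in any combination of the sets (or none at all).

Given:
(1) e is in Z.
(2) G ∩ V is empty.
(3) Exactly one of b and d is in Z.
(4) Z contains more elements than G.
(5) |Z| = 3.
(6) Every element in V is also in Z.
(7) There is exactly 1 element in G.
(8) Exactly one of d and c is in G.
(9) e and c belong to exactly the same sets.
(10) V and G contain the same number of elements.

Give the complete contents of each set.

G = {d}; Z = {b, c, e}; V = {b}

From (1): e ∈ Z.
(9): c matches e: c ∈ Z.
Suppose a ∈ G: no assignment then satisfies all the clues, so a ∉ G.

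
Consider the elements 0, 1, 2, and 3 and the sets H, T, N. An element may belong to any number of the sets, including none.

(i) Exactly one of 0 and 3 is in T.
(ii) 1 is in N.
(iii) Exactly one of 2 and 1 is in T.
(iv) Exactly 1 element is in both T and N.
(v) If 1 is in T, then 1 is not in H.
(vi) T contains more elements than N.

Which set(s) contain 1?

1: N, T

From (ii): 1 ∈ N.
Suppose 1 ∈ H: no assignment then satisfies all the clues, so 1 ∉ H.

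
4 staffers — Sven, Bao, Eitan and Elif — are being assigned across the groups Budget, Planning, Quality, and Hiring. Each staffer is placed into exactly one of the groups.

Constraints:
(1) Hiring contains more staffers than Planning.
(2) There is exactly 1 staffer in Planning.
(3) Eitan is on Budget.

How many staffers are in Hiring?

2

From (3): Eitan ∈ Budget.
Suppose Sven ∈ Budget: no assignment then satisfies all the clues, so Sven ∉ Budget.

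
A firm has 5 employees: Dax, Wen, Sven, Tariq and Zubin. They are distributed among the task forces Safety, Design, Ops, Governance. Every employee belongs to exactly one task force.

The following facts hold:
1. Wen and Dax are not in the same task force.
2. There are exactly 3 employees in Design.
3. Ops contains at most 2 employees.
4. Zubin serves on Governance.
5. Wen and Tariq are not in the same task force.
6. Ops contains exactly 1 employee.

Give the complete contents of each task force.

Safety = {}; Design = {Dax, Sven, Tariq}; Ops = {Wen}; Governance = {Zubin}

From (4): Zubin ∈ Governance.
Suppose Dax ∈ Safety: no assignment then satisfies all the clues, so Dax ∉ Safety.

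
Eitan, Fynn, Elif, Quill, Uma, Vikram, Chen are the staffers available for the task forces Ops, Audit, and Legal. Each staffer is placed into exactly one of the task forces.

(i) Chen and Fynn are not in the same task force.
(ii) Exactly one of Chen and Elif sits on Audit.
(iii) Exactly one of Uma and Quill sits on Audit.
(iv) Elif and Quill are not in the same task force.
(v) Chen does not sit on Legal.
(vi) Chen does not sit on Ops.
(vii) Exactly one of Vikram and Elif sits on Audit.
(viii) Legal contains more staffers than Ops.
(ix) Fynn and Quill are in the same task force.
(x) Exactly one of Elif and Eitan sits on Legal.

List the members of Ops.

From (v): Chen ∉ Legal.
From (vi): Chen ∉ Ops.
Only one task force left: Chen ∈ Audit.
(i): Fynn ∉ Audit.
(ii) (exactly one): Elif ∉ Audit.
(vii) (exactly one): Vikram ∈ Audit.
(ix): Quill matches Fynn: Quill ∉ Audit.
(iii) (exactly one): Uma ∈ Audit.
Suppose Eitan ∈ Ops: no assignment then satisfies all the clues, so Eitan ∉ Ops.

Ops = {Elif}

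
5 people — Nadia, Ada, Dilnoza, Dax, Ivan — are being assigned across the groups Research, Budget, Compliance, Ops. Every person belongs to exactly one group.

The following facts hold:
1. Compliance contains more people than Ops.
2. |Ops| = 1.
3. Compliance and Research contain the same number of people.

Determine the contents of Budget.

Budget = {}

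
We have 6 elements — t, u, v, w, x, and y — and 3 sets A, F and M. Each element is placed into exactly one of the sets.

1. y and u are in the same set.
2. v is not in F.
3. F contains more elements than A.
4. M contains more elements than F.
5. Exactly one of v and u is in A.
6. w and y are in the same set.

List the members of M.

M = {u, w, y}

From (2): v ∉ F.
Suppose t ∈ M: no assignment then satisfies all the clues, so t ∉ M.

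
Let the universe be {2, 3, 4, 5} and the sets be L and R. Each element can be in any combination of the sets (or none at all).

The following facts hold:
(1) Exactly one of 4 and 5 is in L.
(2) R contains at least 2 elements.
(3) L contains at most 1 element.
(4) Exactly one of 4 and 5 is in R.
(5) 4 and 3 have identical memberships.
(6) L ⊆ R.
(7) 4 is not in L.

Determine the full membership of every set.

From (7): 4 ∉ L.
(1) (exactly one): 5 ∈ L.
(3): L already has 1, so the rest are out.
(6) with 5 ∈ L: 5 ∈ R.
(4) (exactly one): 4 ∉ R.
(5): 3 matches 4: 3 ∉ R.
(2): only 2 candidates remain for R, so all are in.

L = {5}; R = {2, 5}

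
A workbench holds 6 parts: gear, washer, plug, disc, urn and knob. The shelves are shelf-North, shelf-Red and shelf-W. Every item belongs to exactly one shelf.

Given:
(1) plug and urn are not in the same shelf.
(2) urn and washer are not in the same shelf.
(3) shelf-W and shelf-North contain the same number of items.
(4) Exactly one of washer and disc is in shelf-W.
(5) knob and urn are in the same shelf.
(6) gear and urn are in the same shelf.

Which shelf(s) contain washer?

washer: shelf-W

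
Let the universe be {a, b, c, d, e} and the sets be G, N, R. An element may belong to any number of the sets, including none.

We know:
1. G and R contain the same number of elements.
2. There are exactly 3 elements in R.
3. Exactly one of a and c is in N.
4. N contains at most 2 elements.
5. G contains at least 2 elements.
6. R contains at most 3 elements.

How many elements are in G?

3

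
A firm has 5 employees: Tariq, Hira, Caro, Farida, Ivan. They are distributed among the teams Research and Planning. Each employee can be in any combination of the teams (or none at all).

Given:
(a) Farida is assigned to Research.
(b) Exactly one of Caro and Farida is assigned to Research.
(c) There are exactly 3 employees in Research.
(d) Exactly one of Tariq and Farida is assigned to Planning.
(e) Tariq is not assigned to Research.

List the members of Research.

Research = {Farida, Hira, Ivan}

From (a): Farida ∈ Research.
From (e): Tariq ∉ Research.
(b) (exactly one): Caro ∉ Research.
(c): only 3 candidates remain for Research, so all are in.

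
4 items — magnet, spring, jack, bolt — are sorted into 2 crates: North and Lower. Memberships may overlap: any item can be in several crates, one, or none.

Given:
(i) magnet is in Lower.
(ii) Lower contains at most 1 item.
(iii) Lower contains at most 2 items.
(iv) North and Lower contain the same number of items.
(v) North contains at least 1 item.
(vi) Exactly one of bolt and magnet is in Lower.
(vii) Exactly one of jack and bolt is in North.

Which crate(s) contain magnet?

From (i): magnet ∈ Lower.
(ii): Lower already has 1, so the rest are out.
Suppose magnet ∈ North: no assignment then satisfies all the clues, so magnet ∉ North.

magnet: Lower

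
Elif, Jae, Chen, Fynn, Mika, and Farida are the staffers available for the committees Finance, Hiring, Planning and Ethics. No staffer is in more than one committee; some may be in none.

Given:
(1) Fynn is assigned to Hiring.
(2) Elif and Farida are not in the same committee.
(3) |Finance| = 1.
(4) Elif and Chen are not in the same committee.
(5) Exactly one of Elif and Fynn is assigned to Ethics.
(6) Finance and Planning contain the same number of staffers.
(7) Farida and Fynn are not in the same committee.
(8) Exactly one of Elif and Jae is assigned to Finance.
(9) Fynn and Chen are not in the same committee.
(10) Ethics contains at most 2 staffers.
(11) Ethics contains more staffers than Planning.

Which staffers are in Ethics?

Ethics = {Elif, Mika}

From (1): Fynn ∈ Hiring.
(5) (exactly one): Elif ∈ Ethics.
(7): Farida ∉ Hiring.
(8) (exactly one): Jae ∈ Finance.
(9): Chen ∉ Hiring.
(2): Farida ∉ Ethics.
(3): Finance already has 1, so the rest are out.
(4): Chen ∉ Ethics.
Suppose Mika ∉ Ethics: no assignment then satisfies all the clues, so Mika ∈ Ethics.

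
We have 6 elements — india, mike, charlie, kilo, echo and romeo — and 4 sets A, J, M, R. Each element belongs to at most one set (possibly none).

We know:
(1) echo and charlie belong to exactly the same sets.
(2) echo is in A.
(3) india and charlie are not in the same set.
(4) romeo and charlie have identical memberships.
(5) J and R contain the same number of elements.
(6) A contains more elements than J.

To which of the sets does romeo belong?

romeo: A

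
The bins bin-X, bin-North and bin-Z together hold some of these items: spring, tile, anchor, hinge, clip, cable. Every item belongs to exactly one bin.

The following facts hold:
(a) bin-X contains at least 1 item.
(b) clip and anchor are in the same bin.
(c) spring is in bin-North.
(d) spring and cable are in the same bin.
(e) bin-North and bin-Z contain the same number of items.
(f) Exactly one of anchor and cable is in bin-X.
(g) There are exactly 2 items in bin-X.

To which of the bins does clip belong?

From (c): spring ∈ bin-North.
(d): cable matches spring: cable ∉ bin-X.
(d): cable matches spring: cable ∈ bin-North.
(f) (exactly one): anchor ∈ bin-X.
(b): clip matches anchor: clip ∈ bin-X.
(g): bin-X already has 2, so the rest are out.

clip: bin-X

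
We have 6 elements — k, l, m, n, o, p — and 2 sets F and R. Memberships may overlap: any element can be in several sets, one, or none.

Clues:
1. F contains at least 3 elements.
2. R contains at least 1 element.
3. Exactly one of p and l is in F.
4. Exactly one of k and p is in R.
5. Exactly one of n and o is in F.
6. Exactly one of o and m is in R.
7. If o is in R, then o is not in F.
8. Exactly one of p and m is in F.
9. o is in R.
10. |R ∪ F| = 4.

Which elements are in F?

F = {k, n, p}

From (9): o ∈ R.
(6) (exactly one): m ∉ R.
(7): o ∉ F.
(5) (exactly one): n ∈ F.
Suppose k ∉ F: no assignment then satisfies all the clues, so k ∈ F.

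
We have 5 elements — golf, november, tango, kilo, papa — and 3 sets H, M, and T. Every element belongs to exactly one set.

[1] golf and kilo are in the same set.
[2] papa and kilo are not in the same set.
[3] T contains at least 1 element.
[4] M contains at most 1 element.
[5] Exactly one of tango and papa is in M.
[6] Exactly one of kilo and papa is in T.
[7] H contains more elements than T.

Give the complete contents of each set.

H = {golf, kilo, november}; M = {tango}; T = {papa}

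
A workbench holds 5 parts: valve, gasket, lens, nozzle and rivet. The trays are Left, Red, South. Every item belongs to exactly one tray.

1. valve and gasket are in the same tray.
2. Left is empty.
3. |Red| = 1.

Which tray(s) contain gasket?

(2): Left already has 0, so the rest are out.
Suppose gasket ∈ Red: no assignment then satisfies all the clues, so gasket ∉ Red.

gasket: South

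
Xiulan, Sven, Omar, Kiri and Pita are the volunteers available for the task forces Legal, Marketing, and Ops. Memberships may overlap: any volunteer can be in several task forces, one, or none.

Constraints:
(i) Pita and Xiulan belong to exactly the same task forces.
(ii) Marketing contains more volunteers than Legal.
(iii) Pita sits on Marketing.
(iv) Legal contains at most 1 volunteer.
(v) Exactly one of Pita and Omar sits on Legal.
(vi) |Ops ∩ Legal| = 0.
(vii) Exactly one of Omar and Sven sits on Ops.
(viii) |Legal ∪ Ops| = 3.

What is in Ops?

Ops = {Kiri, Sven}

From (iii): Pita ∈ Marketing.
(i): Xiulan matches Pita: Xiulan ∈ Marketing.
Suppose Xiulan ∈ Ops: no assignment then satisfies all the clues, so Xiulan ∉ Ops.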